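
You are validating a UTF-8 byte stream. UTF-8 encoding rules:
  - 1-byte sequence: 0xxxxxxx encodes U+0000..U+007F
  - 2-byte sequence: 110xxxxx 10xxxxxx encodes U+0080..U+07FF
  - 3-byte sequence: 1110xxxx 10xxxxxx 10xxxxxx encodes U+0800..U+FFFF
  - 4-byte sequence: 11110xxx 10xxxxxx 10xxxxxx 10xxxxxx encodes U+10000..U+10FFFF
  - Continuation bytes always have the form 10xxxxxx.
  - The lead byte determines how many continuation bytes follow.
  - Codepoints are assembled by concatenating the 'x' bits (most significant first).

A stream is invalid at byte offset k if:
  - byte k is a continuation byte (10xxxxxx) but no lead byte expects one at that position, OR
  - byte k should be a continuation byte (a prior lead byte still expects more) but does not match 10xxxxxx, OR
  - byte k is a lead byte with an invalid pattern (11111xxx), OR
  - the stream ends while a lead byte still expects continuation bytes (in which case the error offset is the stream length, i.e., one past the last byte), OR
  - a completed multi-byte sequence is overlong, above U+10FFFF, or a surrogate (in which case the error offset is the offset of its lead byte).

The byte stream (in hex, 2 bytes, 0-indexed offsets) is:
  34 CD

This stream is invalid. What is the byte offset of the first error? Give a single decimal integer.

Byte[0]=34: 1-byte ASCII. cp=U+0034
Byte[1]=CD: 2-byte lead, need 1 cont bytes. acc=0xD
Byte[2]: stream ended, expected continuation. INVALID

Answer: 2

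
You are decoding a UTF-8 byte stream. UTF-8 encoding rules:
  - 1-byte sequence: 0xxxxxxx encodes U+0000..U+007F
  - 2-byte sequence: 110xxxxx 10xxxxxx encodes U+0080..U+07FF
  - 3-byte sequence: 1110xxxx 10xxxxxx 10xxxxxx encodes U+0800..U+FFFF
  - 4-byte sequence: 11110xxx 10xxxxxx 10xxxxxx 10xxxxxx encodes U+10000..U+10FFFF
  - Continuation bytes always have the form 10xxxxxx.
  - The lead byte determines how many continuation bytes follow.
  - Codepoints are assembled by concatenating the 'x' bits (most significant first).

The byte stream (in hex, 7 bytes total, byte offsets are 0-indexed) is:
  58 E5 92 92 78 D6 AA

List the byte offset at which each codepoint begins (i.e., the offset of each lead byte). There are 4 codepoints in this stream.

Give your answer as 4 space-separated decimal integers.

Answer: 0 1 4 5

Derivation:
Byte[0]=58: 1-byte ASCII. cp=U+0058
Byte[1]=E5: 3-byte lead, need 2 cont bytes. acc=0x5
Byte[2]=92: continuation. acc=(acc<<6)|0x12=0x152
Byte[3]=92: continuation. acc=(acc<<6)|0x12=0x5492
Completed: cp=U+5492 (starts at byte 1)
Byte[4]=78: 1-byte ASCII. cp=U+0078
Byte[5]=D6: 2-byte lead, need 1 cont bytes. acc=0x16
Byte[6]=AA: continuation. acc=(acc<<6)|0x2A=0x5AA
Completed: cp=U+05AA (starts at byte 5)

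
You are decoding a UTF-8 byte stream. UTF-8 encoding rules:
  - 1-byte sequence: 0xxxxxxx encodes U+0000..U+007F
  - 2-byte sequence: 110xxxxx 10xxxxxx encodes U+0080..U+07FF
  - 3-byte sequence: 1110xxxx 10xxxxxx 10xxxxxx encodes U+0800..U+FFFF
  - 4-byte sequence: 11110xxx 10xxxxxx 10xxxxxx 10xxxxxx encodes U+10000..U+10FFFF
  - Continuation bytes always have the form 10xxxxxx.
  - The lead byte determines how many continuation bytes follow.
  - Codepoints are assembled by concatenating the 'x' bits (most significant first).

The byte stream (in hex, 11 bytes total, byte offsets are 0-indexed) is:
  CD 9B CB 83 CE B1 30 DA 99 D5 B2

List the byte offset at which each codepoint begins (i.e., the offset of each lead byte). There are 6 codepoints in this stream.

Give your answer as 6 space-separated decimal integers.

Answer: 0 2 4 6 7 9

Derivation:
Byte[0]=CD: 2-byte lead, need 1 cont bytes. acc=0xD
Byte[1]=9B: continuation. acc=(acc<<6)|0x1B=0x35B
Completed: cp=U+035B (starts at byte 0)
Byte[2]=CB: 2-byte lead, need 1 cont bytes. acc=0xB
Byte[3]=83: continuation. acc=(acc<<6)|0x03=0x2C3
Completed: cp=U+02C3 (starts at byte 2)
Byte[4]=CE: 2-byte lead, need 1 cont bytes. acc=0xE
Byte[5]=B1: continuation. acc=(acc<<6)|0x31=0x3B1
Completed: cp=U+03B1 (starts at byte 4)
Byte[6]=30: 1-byte ASCII. cp=U+0030
Byte[7]=DA: 2-byte lead, need 1 cont bytes. acc=0x1A
Byte[8]=99: continuation. acc=(acc<<6)|0x19=0x699
Completed: cp=U+0699 (starts at byte 7)
Byte[9]=D5: 2-byte lead, need 1 cont bytes. acc=0x15
Byte[10]=B2: continuation. acc=(acc<<6)|0x32=0x572
Completed: cp=U+0572 (starts at byte 9)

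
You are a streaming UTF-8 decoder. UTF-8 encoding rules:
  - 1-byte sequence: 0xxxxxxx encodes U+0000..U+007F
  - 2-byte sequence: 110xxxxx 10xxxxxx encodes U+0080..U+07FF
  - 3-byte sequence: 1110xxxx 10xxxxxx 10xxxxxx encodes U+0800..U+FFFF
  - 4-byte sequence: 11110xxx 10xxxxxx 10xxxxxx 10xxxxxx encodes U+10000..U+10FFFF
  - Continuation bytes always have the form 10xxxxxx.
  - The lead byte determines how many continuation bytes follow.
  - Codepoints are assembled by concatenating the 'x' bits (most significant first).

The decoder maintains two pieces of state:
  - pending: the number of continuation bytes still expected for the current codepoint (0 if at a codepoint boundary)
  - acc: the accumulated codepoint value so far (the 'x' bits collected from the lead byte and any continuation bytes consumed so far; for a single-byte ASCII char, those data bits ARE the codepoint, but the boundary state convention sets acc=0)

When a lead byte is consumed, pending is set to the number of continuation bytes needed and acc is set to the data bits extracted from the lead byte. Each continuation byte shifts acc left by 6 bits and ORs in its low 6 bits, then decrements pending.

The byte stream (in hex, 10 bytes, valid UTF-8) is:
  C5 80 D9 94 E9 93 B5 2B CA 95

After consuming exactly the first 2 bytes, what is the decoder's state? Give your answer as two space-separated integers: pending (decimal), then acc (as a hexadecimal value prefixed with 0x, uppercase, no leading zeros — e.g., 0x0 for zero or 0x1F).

Answer: 0 0x140

Derivation:
Byte[0]=C5: 2-byte lead. pending=1, acc=0x5
Byte[1]=80: continuation. acc=(acc<<6)|0x00=0x140, pending=0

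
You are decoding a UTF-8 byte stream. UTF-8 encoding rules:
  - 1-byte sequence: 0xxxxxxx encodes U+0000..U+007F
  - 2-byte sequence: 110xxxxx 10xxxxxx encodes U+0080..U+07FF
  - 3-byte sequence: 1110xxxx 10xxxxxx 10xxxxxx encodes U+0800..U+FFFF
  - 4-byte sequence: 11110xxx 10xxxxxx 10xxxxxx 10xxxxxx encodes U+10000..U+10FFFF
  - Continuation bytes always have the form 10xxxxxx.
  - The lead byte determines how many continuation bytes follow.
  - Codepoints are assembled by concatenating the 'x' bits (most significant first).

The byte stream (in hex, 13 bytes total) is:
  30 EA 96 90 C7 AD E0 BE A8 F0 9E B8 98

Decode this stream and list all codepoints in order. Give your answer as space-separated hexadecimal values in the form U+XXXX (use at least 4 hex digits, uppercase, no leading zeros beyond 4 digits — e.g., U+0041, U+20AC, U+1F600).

Byte[0]=30: 1-byte ASCII. cp=U+0030
Byte[1]=EA: 3-byte lead, need 2 cont bytes. acc=0xA
Byte[2]=96: continuation. acc=(acc<<6)|0x16=0x296
Byte[3]=90: continuation. acc=(acc<<6)|0x10=0xA590
Completed: cp=U+A590 (starts at byte 1)
Byte[4]=C7: 2-byte lead, need 1 cont bytes. acc=0x7
Byte[5]=AD: continuation. acc=(acc<<6)|0x2D=0x1ED
Completed: cp=U+01ED (starts at byte 4)
Byte[6]=E0: 3-byte lead, need 2 cont bytes. acc=0x0
Byte[7]=BE: continuation. acc=(acc<<6)|0x3E=0x3E
Byte[8]=A8: continuation. acc=(acc<<6)|0x28=0xFA8
Completed: cp=U+0FA8 (starts at byte 6)
Byte[9]=F0: 4-byte lead, need 3 cont bytes. acc=0x0
Byte[10]=9E: continuation. acc=(acc<<6)|0x1E=0x1E
Byte[11]=B8: continuation. acc=(acc<<6)|0x38=0x7B8
Byte[12]=98: continuation. acc=(acc<<6)|0x18=0x1EE18
Completed: cp=U+1EE18 (starts at byte 9)

Answer: U+0030 U+A590 U+01ED U+0FA8 U+1EE18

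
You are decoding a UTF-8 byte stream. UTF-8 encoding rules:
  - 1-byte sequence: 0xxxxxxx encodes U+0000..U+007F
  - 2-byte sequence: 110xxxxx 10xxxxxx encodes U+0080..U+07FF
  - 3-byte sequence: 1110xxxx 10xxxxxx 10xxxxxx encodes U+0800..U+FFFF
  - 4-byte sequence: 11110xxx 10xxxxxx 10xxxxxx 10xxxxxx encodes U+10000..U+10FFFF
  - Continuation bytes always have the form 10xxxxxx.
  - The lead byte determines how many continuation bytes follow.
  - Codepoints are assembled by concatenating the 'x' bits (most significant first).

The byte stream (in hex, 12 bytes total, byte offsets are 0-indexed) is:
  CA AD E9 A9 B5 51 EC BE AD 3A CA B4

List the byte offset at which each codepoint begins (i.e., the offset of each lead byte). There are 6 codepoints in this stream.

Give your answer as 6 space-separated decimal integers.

Byte[0]=CA: 2-byte lead, need 1 cont bytes. acc=0xA
Byte[1]=AD: continuation. acc=(acc<<6)|0x2D=0x2AD
Completed: cp=U+02AD (starts at byte 0)
Byte[2]=E9: 3-byte lead, need 2 cont bytes. acc=0x9
Byte[3]=A9: continuation. acc=(acc<<6)|0x29=0x269
Byte[4]=B5: continuation. acc=(acc<<6)|0x35=0x9A75
Completed: cp=U+9A75 (starts at byte 2)
Byte[5]=51: 1-byte ASCII. cp=U+0051
Byte[6]=EC: 3-byte lead, need 2 cont bytes. acc=0xC
Byte[7]=BE: continuation. acc=(acc<<6)|0x3E=0x33E
Byte[8]=AD: continuation. acc=(acc<<6)|0x2D=0xCFAD
Completed: cp=U+CFAD (starts at byte 6)
Byte[9]=3A: 1-byte ASCII. cp=U+003A
Byte[10]=CA: 2-byte lead, need 1 cont bytes. acc=0xA
Byte[11]=B4: continuation. acc=(acc<<6)|0x34=0x2B4
Completed: cp=U+02B4 (starts at byte 10)

Answer: 0 2 5 6 9 10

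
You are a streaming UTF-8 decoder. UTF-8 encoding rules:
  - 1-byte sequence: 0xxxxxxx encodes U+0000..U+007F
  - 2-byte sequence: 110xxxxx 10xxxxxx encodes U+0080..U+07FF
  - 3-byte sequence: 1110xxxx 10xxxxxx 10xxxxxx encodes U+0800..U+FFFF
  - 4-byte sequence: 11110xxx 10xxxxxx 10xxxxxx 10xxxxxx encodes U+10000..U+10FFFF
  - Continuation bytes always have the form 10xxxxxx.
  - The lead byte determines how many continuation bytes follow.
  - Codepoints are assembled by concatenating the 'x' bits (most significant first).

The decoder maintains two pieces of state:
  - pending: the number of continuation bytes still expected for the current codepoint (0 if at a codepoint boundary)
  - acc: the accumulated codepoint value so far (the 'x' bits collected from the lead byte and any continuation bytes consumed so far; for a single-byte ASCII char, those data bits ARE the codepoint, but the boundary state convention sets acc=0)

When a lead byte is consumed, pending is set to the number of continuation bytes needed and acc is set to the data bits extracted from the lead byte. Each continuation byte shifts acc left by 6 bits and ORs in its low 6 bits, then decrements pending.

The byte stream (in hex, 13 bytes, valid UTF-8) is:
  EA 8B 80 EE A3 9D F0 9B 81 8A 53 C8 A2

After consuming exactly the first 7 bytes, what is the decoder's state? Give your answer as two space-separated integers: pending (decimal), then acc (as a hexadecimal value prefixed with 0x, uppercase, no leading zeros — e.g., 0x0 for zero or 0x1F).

Byte[0]=EA: 3-byte lead. pending=2, acc=0xA
Byte[1]=8B: continuation. acc=(acc<<6)|0x0B=0x28B, pending=1
Byte[2]=80: continuation. acc=(acc<<6)|0x00=0xA2C0, pending=0
Byte[3]=EE: 3-byte lead. pending=2, acc=0xE
Byte[4]=A3: continuation. acc=(acc<<6)|0x23=0x3A3, pending=1
Byte[5]=9D: continuation. acc=(acc<<6)|0x1D=0xE8DD, pending=0
Byte[6]=F0: 4-byte lead. pending=3, acc=0x0

Answer: 3 0x0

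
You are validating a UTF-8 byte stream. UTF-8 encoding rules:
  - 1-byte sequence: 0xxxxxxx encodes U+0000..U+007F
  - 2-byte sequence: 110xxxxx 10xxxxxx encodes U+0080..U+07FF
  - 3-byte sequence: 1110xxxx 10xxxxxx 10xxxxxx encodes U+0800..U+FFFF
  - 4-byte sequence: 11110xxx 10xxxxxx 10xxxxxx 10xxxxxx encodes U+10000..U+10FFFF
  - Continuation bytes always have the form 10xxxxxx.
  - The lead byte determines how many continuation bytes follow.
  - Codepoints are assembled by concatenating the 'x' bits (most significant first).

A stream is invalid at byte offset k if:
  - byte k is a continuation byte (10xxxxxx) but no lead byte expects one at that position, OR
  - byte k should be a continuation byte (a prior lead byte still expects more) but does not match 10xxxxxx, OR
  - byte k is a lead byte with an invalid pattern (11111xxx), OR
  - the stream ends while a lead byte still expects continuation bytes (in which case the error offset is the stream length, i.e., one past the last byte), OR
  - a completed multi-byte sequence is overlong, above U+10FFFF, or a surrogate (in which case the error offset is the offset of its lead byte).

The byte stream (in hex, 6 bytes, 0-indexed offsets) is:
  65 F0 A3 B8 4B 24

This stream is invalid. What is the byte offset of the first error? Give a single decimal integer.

Byte[0]=65: 1-byte ASCII. cp=U+0065
Byte[1]=F0: 4-byte lead, need 3 cont bytes. acc=0x0
Byte[2]=A3: continuation. acc=(acc<<6)|0x23=0x23
Byte[3]=B8: continuation. acc=(acc<<6)|0x38=0x8F8
Byte[4]=4B: expected 10xxxxxx continuation. INVALID

Answer: 4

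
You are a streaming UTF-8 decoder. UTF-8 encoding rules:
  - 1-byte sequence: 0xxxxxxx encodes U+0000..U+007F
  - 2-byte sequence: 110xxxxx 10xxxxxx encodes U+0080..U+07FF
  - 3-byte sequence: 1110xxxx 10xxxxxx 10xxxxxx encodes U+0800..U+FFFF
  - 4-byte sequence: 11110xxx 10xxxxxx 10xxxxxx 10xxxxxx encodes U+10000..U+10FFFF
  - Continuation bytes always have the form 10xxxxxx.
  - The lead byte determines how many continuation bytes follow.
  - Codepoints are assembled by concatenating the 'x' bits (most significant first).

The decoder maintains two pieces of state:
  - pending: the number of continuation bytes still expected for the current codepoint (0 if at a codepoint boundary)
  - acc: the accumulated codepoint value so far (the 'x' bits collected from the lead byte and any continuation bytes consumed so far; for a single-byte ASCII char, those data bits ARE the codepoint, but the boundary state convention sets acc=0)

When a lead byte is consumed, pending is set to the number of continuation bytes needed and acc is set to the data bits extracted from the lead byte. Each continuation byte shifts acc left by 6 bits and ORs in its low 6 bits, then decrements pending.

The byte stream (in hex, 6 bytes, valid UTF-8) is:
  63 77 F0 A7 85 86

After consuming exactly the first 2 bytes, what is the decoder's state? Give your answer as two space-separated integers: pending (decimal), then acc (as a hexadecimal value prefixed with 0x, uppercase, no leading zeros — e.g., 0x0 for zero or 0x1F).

Byte[0]=63: 1-byte. pending=0, acc=0x0
Byte[1]=77: 1-byte. pending=0, acc=0x0

Answer: 0 0x0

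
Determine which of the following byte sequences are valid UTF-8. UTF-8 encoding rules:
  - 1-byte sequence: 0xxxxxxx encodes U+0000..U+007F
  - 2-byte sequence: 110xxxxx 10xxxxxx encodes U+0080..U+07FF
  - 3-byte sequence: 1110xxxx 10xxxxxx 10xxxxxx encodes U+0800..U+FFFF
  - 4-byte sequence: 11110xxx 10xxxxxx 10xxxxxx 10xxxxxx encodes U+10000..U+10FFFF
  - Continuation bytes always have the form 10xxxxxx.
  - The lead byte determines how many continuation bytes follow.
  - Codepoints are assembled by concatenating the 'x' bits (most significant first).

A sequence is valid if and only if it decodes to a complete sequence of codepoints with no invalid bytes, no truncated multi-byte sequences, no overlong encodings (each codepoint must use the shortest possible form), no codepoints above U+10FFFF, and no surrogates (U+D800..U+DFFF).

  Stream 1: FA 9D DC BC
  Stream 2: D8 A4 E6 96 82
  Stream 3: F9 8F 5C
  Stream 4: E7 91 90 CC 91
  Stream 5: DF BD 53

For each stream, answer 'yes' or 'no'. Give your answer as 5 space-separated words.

Stream 1: error at byte offset 0. INVALID
Stream 2: decodes cleanly. VALID
Stream 3: error at byte offset 0. INVALID
Stream 4: decodes cleanly. VALID
Stream 5: decodes cleanly. VALID

Answer: no yes no yes yes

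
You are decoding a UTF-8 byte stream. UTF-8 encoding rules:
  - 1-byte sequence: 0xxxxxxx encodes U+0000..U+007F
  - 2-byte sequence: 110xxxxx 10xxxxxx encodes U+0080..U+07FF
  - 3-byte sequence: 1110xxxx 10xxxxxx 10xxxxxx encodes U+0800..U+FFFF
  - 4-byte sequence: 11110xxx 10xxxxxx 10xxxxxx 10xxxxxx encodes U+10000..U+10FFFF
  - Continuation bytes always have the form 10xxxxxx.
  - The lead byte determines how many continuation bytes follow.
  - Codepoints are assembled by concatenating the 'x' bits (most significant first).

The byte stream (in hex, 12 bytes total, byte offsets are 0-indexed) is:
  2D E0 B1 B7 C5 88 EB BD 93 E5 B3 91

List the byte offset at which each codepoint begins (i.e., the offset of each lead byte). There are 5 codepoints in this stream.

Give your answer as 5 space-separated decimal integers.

Answer: 0 1 4 6 9

Derivation:
Byte[0]=2D: 1-byte ASCII. cp=U+002D
Byte[1]=E0: 3-byte lead, need 2 cont bytes. acc=0x0
Byte[2]=B1: continuation. acc=(acc<<6)|0x31=0x31
Byte[3]=B7: continuation. acc=(acc<<6)|0x37=0xC77
Completed: cp=U+0C77 (starts at byte 1)
Byte[4]=C5: 2-byte lead, need 1 cont bytes. acc=0x5
Byte[5]=88: continuation. acc=(acc<<6)|0x08=0x148
Completed: cp=U+0148 (starts at byte 4)
Byte[6]=EB: 3-byte lead, need 2 cont bytes. acc=0xB
Byte[7]=BD: continuation. acc=(acc<<6)|0x3D=0x2FD
Byte[8]=93: continuation. acc=(acc<<6)|0x13=0xBF53
Completed: cp=U+BF53 (starts at byte 6)
Byte[9]=E5: 3-byte lead, need 2 cont bytes. acc=0x5
Byte[10]=B3: continuation. acc=(acc<<6)|0x33=0x173
Byte[11]=91: continuation. acc=(acc<<6)|0x11=0x5CD1
Completed: cp=U+5CD1 (starts at byte 9)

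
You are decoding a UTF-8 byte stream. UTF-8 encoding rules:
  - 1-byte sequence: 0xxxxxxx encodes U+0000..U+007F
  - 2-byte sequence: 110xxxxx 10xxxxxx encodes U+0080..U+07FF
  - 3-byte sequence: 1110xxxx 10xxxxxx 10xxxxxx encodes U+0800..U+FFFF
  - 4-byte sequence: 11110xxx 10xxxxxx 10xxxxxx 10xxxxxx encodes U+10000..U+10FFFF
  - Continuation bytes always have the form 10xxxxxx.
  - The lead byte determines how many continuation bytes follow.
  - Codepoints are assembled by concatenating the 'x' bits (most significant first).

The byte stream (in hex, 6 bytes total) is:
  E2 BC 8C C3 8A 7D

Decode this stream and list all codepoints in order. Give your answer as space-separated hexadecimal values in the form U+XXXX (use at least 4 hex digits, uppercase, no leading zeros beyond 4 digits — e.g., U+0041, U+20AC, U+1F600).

Answer: U+2F0C U+00CA U+007D

Derivation:
Byte[0]=E2: 3-byte lead, need 2 cont bytes. acc=0x2
Byte[1]=BC: continuation. acc=(acc<<6)|0x3C=0xBC
Byte[2]=8C: continuation. acc=(acc<<6)|0x0C=0x2F0C
Completed: cp=U+2F0C (starts at byte 0)
Byte[3]=C3: 2-byte lead, need 1 cont bytes. acc=0x3
Byte[4]=8A: continuation. acc=(acc<<6)|0x0A=0xCA
Completed: cp=U+00CA (starts at byte 3)
Byte[5]=7D: 1-byte ASCII. cp=U+007D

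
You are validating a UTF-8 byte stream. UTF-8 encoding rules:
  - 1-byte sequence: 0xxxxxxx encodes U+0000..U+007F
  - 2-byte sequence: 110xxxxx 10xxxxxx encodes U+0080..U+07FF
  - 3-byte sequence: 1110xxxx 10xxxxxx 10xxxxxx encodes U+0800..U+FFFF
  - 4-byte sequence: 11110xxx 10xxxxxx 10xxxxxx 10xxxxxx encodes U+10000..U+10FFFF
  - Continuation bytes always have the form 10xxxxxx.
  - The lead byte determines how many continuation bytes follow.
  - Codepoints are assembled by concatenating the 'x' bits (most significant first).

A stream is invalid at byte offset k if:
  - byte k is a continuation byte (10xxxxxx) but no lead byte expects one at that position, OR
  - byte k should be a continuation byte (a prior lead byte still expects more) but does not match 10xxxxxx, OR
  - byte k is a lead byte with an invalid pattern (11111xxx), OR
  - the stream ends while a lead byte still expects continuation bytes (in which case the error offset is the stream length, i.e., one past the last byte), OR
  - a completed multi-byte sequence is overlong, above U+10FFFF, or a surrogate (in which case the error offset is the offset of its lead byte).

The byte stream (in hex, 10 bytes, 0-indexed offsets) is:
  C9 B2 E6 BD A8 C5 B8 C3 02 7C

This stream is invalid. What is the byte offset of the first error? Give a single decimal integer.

Answer: 8

Derivation:
Byte[0]=C9: 2-byte lead, need 1 cont bytes. acc=0x9
Byte[1]=B2: continuation. acc=(acc<<6)|0x32=0x272
Completed: cp=U+0272 (starts at byte 0)
Byte[2]=E6: 3-byte lead, need 2 cont bytes. acc=0x6
Byte[3]=BD: continuation. acc=(acc<<6)|0x3D=0x1BD
Byte[4]=A8: continuation. acc=(acc<<6)|0x28=0x6F68
Completed: cp=U+6F68 (starts at byte 2)
Byte[5]=C5: 2-byte lead, need 1 cont bytes. acc=0x5
Byte[6]=B8: continuation. acc=(acc<<6)|0x38=0x178
Completed: cp=U+0178 (starts at byte 5)
Byte[7]=C3: 2-byte lead, need 1 cont bytes. acc=0x3
Byte[8]=02: expected 10xxxxxx continuation. INVALID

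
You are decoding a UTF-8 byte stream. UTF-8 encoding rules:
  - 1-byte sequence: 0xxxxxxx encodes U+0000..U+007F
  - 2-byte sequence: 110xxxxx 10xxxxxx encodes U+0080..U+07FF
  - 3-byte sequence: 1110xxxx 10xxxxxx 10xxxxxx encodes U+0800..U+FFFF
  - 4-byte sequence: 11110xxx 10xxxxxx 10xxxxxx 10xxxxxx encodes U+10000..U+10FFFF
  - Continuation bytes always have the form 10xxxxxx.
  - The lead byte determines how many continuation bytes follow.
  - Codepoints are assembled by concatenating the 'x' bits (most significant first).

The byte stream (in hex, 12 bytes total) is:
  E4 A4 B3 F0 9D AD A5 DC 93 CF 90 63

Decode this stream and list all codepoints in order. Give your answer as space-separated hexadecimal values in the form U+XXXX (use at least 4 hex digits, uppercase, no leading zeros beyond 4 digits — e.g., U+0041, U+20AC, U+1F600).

Byte[0]=E4: 3-byte lead, need 2 cont bytes. acc=0x4
Byte[1]=A4: continuation. acc=(acc<<6)|0x24=0x124
Byte[2]=B3: continuation. acc=(acc<<6)|0x33=0x4933
Completed: cp=U+4933 (starts at byte 0)
Byte[3]=F0: 4-byte lead, need 3 cont bytes. acc=0x0
Byte[4]=9D: continuation. acc=(acc<<6)|0x1D=0x1D
Byte[5]=AD: continuation. acc=(acc<<6)|0x2D=0x76D
Byte[6]=A5: continuation. acc=(acc<<6)|0x25=0x1DB65
Completed: cp=U+1DB65 (starts at byte 3)
Byte[7]=DC: 2-byte lead, need 1 cont bytes. acc=0x1C
Byte[8]=93: continuation. acc=(acc<<6)|0x13=0x713
Completed: cp=U+0713 (starts at byte 7)
Byte[9]=CF: 2-byte lead, need 1 cont bytes. acc=0xF
Byte[10]=90: continuation. acc=(acc<<6)|0x10=0x3D0
Completed: cp=U+03D0 (starts at byte 9)
Byte[11]=63: 1-byte ASCII. cp=U+0063

Answer: U+4933 U+1DB65 U+0713 U+03D0 U+0063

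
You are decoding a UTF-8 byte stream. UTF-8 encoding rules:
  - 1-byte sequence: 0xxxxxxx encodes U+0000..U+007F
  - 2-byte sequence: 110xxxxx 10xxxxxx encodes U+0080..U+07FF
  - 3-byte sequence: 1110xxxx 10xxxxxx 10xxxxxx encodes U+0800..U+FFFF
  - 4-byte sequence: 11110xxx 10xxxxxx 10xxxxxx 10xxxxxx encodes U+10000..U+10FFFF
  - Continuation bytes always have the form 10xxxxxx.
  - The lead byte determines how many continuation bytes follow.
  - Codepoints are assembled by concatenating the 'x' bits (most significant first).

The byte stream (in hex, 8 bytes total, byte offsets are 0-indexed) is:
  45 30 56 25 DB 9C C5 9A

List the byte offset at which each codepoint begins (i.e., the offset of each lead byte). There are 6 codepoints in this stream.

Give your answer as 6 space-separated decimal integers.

Answer: 0 1 2 3 4 6

Derivation:
Byte[0]=45: 1-byte ASCII. cp=U+0045
Byte[1]=30: 1-byte ASCII. cp=U+0030
Byte[2]=56: 1-byte ASCII. cp=U+0056
Byte[3]=25: 1-byte ASCII. cp=U+0025
Byte[4]=DB: 2-byte lead, need 1 cont bytes. acc=0x1B
Byte[5]=9C: continuation. acc=(acc<<6)|0x1C=0x6DC
Completed: cp=U+06DC (starts at byte 4)
Byte[6]=C5: 2-byte lead, need 1 cont bytes. acc=0x5
Byte[7]=9A: continuation. acc=(acc<<6)|0x1A=0x15A
Completed: cp=U+015A (starts at byte 6)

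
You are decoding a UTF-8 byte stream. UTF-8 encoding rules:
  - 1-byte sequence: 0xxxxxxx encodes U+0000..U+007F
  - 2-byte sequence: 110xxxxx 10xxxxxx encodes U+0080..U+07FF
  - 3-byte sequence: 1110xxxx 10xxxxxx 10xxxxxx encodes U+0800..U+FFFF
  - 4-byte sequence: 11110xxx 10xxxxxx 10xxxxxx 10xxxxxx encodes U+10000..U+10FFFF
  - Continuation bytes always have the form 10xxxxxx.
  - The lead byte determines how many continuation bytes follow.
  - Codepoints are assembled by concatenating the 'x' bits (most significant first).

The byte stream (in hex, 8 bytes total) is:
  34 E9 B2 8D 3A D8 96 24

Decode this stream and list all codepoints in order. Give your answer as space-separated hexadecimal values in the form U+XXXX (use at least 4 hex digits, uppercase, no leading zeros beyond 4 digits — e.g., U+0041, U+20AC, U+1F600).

Answer: U+0034 U+9C8D U+003A U+0616 U+0024

Derivation:
Byte[0]=34: 1-byte ASCII. cp=U+0034
Byte[1]=E9: 3-byte lead, need 2 cont bytes. acc=0x9
Byte[2]=B2: continuation. acc=(acc<<6)|0x32=0x272
Byte[3]=8D: continuation. acc=(acc<<6)|0x0D=0x9C8D
Completed: cp=U+9C8D (starts at byte 1)
Byte[4]=3A: 1-byte ASCII. cp=U+003A
Byte[5]=D8: 2-byte lead, need 1 cont bytes. acc=0x18
Byte[6]=96: continuation. acc=(acc<<6)|0x16=0x616
Completed: cp=U+0616 (starts at byte 5)
Byte[7]=24: 1-byte ASCII. cp=U+0024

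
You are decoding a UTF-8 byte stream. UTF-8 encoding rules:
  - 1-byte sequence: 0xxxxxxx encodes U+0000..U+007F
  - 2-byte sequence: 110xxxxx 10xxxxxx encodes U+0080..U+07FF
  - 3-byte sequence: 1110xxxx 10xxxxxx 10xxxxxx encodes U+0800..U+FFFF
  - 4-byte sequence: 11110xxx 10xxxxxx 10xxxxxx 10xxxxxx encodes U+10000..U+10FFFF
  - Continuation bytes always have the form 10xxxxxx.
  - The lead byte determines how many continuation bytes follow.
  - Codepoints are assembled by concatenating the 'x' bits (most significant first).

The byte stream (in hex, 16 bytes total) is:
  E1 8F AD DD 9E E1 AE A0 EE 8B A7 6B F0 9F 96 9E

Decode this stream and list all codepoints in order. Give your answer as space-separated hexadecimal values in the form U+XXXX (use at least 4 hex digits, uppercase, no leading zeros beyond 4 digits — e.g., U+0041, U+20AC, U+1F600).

Byte[0]=E1: 3-byte lead, need 2 cont bytes. acc=0x1
Byte[1]=8F: continuation. acc=(acc<<6)|0x0F=0x4F
Byte[2]=AD: continuation. acc=(acc<<6)|0x2D=0x13ED
Completed: cp=U+13ED (starts at byte 0)
Byte[3]=DD: 2-byte lead, need 1 cont bytes. acc=0x1D
Byte[4]=9E: continuation. acc=(acc<<6)|0x1E=0x75E
Completed: cp=U+075E (starts at byte 3)
Byte[5]=E1: 3-byte lead, need 2 cont bytes. acc=0x1
Byte[6]=AE: continuation. acc=(acc<<6)|0x2E=0x6E
Byte[7]=A0: continuation. acc=(acc<<6)|0x20=0x1BA0
Completed: cp=U+1BA0 (starts at byte 5)
Byte[8]=EE: 3-byte lead, need 2 cont bytes. acc=0xE
Byte[9]=8B: continuation. acc=(acc<<6)|0x0B=0x38B
Byte[10]=A7: continuation. acc=(acc<<6)|0x27=0xE2E7
Completed: cp=U+E2E7 (starts at byte 8)
Byte[11]=6B: 1-byte ASCII. cp=U+006B
Byte[12]=F0: 4-byte lead, need 3 cont bytes. acc=0x0
Byte[13]=9F: continuation. acc=(acc<<6)|0x1F=0x1F
Byte[14]=96: continuation. acc=(acc<<6)|0x16=0x7D6
Byte[15]=9E: continuation. acc=(acc<<6)|0x1E=0x1F59E
Completed: cp=U+1F59E (starts at byte 12)

Answer: U+13ED U+075E U+1BA0 U+E2E7 U+006B U+1F59E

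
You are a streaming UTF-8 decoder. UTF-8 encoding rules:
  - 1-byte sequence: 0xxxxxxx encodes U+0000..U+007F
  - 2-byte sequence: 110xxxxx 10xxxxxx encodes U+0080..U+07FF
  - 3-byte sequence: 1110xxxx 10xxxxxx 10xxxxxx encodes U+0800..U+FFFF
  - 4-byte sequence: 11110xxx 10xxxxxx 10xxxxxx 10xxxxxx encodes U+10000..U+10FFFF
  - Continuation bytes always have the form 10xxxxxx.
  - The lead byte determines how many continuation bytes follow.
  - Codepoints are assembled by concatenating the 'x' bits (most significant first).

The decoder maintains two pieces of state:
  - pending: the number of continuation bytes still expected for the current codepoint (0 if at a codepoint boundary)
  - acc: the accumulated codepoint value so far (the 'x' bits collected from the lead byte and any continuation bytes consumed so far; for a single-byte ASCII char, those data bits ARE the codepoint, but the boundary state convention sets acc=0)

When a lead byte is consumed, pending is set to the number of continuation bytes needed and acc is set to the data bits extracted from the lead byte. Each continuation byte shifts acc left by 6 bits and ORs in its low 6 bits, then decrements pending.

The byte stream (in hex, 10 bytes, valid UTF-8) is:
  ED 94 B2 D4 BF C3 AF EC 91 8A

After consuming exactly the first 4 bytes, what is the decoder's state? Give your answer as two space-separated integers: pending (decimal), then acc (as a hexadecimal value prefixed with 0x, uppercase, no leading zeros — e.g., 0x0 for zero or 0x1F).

Answer: 1 0x14

Derivation:
Byte[0]=ED: 3-byte lead. pending=2, acc=0xD
Byte[1]=94: continuation. acc=(acc<<6)|0x14=0x354, pending=1
Byte[2]=B2: continuation. acc=(acc<<6)|0x32=0xD532, pending=0
Byte[3]=D4: 2-byte lead. pending=1, acc=0x14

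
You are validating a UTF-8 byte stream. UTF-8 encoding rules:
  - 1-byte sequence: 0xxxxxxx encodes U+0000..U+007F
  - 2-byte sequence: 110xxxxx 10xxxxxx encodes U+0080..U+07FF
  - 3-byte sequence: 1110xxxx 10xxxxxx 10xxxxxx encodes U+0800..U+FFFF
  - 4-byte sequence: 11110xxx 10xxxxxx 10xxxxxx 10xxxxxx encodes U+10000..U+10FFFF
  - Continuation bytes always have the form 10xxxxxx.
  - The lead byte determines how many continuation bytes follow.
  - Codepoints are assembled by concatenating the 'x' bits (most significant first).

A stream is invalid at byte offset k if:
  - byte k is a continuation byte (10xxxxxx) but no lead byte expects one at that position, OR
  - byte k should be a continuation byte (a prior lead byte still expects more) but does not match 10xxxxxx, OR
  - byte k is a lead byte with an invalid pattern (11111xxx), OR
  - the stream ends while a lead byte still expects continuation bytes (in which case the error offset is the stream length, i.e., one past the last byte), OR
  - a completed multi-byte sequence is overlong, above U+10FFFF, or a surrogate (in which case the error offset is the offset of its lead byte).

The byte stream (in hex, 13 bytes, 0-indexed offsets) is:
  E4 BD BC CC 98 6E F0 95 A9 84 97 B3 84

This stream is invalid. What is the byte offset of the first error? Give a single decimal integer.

Byte[0]=E4: 3-byte lead, need 2 cont bytes. acc=0x4
Byte[1]=BD: continuation. acc=(acc<<6)|0x3D=0x13D
Byte[2]=BC: continuation. acc=(acc<<6)|0x3C=0x4F7C
Completed: cp=U+4F7C (starts at byte 0)
Byte[3]=CC: 2-byte lead, need 1 cont bytes. acc=0xC
Byte[4]=98: continuation. acc=(acc<<6)|0x18=0x318
Completed: cp=U+0318 (starts at byte 3)
Byte[5]=6E: 1-byte ASCII. cp=U+006E
Byte[6]=F0: 4-byte lead, need 3 cont bytes. acc=0x0
Byte[7]=95: continuation. acc=(acc<<6)|0x15=0x15
Byte[8]=A9: continuation. acc=(acc<<6)|0x29=0x569
Byte[9]=84: continuation. acc=(acc<<6)|0x04=0x15A44
Completed: cp=U+15A44 (starts at byte 6)
Byte[10]=97: INVALID lead byte (not 0xxx/110x/1110/11110)

Answer: 10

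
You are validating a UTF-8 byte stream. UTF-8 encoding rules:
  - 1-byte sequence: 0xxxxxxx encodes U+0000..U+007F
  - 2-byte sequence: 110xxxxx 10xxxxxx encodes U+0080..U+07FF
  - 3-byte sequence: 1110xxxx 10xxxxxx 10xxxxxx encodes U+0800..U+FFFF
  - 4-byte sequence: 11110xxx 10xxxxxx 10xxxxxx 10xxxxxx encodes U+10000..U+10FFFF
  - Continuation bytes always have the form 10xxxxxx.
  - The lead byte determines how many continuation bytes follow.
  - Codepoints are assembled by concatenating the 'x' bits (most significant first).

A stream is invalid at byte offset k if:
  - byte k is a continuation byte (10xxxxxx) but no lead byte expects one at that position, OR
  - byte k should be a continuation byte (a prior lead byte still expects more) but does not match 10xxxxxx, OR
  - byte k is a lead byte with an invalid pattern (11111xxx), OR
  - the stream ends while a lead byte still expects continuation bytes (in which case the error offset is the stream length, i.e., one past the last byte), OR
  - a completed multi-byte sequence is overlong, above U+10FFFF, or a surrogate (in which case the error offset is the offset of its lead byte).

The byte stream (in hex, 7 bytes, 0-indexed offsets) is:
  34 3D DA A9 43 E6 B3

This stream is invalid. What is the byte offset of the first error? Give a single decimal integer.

Answer: 7

Derivation:
Byte[0]=34: 1-byte ASCII. cp=U+0034
Byte[1]=3D: 1-byte ASCII. cp=U+003D
Byte[2]=DA: 2-byte lead, need 1 cont bytes. acc=0x1A
Byte[3]=A9: continuation. acc=(acc<<6)|0x29=0x6A9
Completed: cp=U+06A9 (starts at byte 2)
Byte[4]=43: 1-byte ASCII. cp=U+0043
Byte[5]=E6: 3-byte lead, need 2 cont bytes. acc=0x6
Byte[6]=B3: continuation. acc=(acc<<6)|0x33=0x1B3
Byte[7]: stream ended, expected continuation. INVALID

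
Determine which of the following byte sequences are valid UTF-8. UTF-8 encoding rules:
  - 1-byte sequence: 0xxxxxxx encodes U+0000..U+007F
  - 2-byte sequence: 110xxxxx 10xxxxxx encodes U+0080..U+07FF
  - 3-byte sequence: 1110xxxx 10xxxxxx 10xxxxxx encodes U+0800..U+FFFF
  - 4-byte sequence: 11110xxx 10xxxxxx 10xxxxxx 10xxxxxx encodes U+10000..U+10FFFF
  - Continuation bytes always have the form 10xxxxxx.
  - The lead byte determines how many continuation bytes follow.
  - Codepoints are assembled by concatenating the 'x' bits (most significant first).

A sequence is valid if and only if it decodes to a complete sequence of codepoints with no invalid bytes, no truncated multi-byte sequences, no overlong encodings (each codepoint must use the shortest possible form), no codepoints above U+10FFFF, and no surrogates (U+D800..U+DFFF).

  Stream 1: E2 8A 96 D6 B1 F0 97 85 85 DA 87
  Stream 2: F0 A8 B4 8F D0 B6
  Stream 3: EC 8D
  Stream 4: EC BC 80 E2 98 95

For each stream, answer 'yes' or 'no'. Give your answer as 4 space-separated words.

Stream 1: decodes cleanly. VALID
Stream 2: decodes cleanly. VALID
Stream 3: error at byte offset 2. INVALID
Stream 4: decodes cleanly. VALID

Answer: yes yes no yes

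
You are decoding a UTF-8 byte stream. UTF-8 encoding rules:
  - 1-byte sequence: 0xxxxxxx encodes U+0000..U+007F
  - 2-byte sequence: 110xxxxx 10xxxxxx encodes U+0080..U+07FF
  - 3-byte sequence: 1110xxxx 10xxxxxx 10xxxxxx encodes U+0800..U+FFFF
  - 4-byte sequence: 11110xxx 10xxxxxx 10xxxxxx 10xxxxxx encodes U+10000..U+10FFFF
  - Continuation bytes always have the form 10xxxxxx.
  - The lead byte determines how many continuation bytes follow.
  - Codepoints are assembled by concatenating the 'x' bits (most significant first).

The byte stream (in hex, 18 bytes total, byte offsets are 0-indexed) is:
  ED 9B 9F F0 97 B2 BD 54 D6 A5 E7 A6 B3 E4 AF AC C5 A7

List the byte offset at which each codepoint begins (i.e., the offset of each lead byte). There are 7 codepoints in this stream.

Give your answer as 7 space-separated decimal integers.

Answer: 0 3 7 8 10 13 16

Derivation:
Byte[0]=ED: 3-byte lead, need 2 cont bytes. acc=0xD
Byte[1]=9B: continuation. acc=(acc<<6)|0x1B=0x35B
Byte[2]=9F: continuation. acc=(acc<<6)|0x1F=0xD6DF
Completed: cp=U+D6DF (starts at byte 0)
Byte[3]=F0: 4-byte lead, need 3 cont bytes. acc=0x0
Byte[4]=97: continuation. acc=(acc<<6)|0x17=0x17
Byte[5]=B2: continuation. acc=(acc<<6)|0x32=0x5F2
Byte[6]=BD: continuation. acc=(acc<<6)|0x3D=0x17CBD
Completed: cp=U+17CBD (starts at byte 3)
Byte[7]=54: 1-byte ASCII. cp=U+0054
Byte[8]=D6: 2-byte lead, need 1 cont bytes. acc=0x16
Byte[9]=A5: continuation. acc=(acc<<6)|0x25=0x5A5
Completed: cp=U+05A5 (starts at byte 8)
Byte[10]=E7: 3-byte lead, need 2 cont bytes. acc=0x7
Byte[11]=A6: continuation. acc=(acc<<6)|0x26=0x1E6
Byte[12]=B3: continuation. acc=(acc<<6)|0x33=0x79B3
Completed: cp=U+79B3 (starts at byte 10)
Byte[13]=E4: 3-byte lead, need 2 cont bytes. acc=0x4
Byte[14]=AF: continuation. acc=(acc<<6)|0x2F=0x12F
Byte[15]=AC: continuation. acc=(acc<<6)|0x2C=0x4BEC
Completed: cp=U+4BEC (starts at byte 13)
Byte[16]=C5: 2-byte lead, need 1 cont bytes. acc=0x5
Byte[17]=A7: continuation. acc=(acc<<6)|0x27=0x167
Completed: cp=U+0167 (starts at byte 16)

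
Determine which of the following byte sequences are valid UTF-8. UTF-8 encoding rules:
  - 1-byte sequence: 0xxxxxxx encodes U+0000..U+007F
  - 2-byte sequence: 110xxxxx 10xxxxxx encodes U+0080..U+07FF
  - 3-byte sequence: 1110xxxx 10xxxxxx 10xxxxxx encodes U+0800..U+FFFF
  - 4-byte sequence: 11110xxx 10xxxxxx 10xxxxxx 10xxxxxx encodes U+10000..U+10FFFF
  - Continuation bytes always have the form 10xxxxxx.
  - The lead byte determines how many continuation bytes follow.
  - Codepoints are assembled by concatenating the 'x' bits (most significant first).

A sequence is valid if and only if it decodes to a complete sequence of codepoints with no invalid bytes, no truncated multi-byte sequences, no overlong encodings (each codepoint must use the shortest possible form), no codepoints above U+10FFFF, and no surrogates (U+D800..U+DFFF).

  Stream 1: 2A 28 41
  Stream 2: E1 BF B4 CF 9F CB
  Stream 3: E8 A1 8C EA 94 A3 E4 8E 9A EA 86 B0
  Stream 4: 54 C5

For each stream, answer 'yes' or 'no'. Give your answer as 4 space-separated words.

Stream 1: decodes cleanly. VALID
Stream 2: error at byte offset 6. INVALID
Stream 3: decodes cleanly. VALID
Stream 4: error at byte offset 2. INVALID

Answer: yes no yes no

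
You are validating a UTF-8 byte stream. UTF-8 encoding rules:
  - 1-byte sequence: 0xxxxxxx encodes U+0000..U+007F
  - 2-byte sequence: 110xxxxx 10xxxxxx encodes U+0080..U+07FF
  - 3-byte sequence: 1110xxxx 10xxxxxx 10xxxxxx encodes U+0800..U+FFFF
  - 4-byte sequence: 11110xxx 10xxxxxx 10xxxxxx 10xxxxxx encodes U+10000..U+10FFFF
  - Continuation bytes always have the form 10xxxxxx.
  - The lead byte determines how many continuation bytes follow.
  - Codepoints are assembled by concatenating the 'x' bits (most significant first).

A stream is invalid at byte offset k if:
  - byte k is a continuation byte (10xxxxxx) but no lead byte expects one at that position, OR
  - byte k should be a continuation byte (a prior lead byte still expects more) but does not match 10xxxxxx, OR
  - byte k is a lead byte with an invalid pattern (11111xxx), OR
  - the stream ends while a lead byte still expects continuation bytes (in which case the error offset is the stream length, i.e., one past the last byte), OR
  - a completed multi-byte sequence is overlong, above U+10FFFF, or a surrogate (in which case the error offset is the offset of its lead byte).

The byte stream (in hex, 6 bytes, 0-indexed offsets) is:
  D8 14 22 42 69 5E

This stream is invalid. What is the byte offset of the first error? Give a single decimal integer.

Answer: 1

Derivation:
Byte[0]=D8: 2-byte lead, need 1 cont bytes. acc=0x18
Byte[1]=14: expected 10xxxxxx continuation. INVALID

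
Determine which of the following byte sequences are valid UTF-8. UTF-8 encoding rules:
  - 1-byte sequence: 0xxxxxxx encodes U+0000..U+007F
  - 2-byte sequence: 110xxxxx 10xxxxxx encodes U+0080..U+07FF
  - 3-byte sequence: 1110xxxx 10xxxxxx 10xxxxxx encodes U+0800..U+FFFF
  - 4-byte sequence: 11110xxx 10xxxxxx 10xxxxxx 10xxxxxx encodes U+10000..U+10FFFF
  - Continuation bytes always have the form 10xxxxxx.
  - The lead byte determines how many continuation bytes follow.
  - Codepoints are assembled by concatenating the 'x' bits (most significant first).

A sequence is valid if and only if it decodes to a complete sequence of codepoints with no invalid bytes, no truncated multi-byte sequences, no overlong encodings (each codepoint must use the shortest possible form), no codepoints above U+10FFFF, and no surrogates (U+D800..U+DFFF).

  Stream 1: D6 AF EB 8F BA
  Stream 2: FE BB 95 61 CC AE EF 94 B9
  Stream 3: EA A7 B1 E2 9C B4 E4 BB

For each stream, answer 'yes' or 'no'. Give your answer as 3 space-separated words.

Answer: yes no no

Derivation:
Stream 1: decodes cleanly. VALID
Stream 2: error at byte offset 0. INVALID
Stream 3: error at byte offset 8. INVALID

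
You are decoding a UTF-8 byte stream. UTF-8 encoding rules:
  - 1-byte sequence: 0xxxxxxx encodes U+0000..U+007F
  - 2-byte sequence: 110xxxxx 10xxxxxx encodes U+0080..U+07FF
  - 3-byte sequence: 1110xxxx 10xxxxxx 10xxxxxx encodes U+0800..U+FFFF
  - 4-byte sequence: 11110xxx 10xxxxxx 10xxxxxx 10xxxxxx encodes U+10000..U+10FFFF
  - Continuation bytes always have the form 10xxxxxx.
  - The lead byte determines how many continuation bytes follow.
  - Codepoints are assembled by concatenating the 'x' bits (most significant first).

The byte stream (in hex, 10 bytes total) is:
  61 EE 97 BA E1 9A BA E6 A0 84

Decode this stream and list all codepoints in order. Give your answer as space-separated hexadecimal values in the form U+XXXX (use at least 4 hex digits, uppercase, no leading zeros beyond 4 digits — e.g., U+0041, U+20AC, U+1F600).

Byte[0]=61: 1-byte ASCII. cp=U+0061
Byte[1]=EE: 3-byte lead, need 2 cont bytes. acc=0xE
Byte[2]=97: continuation. acc=(acc<<6)|0x17=0x397
Byte[3]=BA: continuation. acc=(acc<<6)|0x3A=0xE5FA
Completed: cp=U+E5FA (starts at byte 1)
Byte[4]=E1: 3-byte lead, need 2 cont bytes. acc=0x1
Byte[5]=9A: continuation. acc=(acc<<6)|0x1A=0x5A
Byte[6]=BA: continuation. acc=(acc<<6)|0x3A=0x16BA
Completed: cp=U+16BA (starts at byte 4)
Byte[7]=E6: 3-byte lead, need 2 cont bytes. acc=0x6
Byte[8]=A0: continuation. acc=(acc<<6)|0x20=0x1A0
Byte[9]=84: continuation. acc=(acc<<6)|0x04=0x6804
Completed: cp=U+6804 (starts at byte 7)

Answer: U+0061 U+E5FA U+16BA U+6804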